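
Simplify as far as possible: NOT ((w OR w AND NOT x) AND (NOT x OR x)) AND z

NOT w AND z

NOT ((w OR w AND NOT x) AND (NOT x OR x)) AND z
= NOT (w AND (NOT x OR x)) AND z   (absorption)
= NOT w AND z   (complement / identity)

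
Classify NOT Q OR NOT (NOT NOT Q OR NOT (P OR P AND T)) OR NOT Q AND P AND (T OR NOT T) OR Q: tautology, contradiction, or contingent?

tautology

NOT Q OR NOT (NOT NOT Q OR NOT (P OR P AND T)) OR NOT Q AND P AND (T OR NOT T) OR Q
= NOT Q OR NOT (NOT NOT Q OR NOT P) OR NOT Q AND P AND (T OR NOT T) OR Q   (absorption)
= NOT Q OR NOT Q AND P OR NOT Q AND P AND (T OR NOT T) OR Q   (De Morgan)
= NOT Q OR NOT Q AND P AND (T OR NOT T) OR Q   (absorption)
= NOT Q OR NOT Q AND P OR Q   (complement / identity)
= NOT Q OR Q   (absorption)
= TRUE   (complement)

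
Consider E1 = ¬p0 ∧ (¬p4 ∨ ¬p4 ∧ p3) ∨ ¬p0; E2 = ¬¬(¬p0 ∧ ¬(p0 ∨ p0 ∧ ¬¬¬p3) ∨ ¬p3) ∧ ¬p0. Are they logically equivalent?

E1: ¬p0 ∧ (¬p4 ∨ ¬p4 ∧ p3) ∨ ¬p0
    = ¬p0 ∧ ¬p4 ∨ ¬p0   — absorption
    = ¬p0   — absorption
E2: ¬¬(¬p0 ∧ ¬(p0 ∨ p0 ∧ ¬¬¬p3) ∨ ¬p3) ∧ ¬p0
    = ¬¬(¬p0 ∧ ¬(p0 ∨ p0 ∧ ¬p3) ∨ ¬p3) ∧ ¬p0   — double negation
    = ¬¬(¬p0 ∧ ¬p0 ∨ ¬p3) ∧ ¬p0   — absorption
    = ¬¬(¬p0 ∨ ¬p3) ∧ ¬p0   — idempotence
    = (¬p0 ∨ ¬p3) ∧ ¬p0   — double negation
    = ¬p0   — absorption
Both reduce to ¬p0, so they are equivalent.

Yes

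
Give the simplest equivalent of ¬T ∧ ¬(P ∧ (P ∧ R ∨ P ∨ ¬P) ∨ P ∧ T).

¬T ∧ ¬P

¬T ∧ ¬(P ∧ (P ∧ R ∨ P ∨ ¬P) ∨ P ∧ T)
= ¬T ∧ ¬(P ∧ (P ∨ ¬P) ∨ P ∧ T)
= ¬T ∧ ¬(P ∨ P ∧ T)
= ¬T ∧ ¬P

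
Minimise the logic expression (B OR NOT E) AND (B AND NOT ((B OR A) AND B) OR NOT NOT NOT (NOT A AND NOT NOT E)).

B AND A OR NOT E

(B OR NOT E) AND (B AND NOT ((B OR A) AND B) OR NOT NOT NOT (NOT A AND NOT NOT E))
= (B OR NOT E) AND (B AND NOT B OR NOT NOT NOT (NOT A AND NOT NOT E))
= (B OR NOT E) AND (B AND NOT B OR NOT (NOT A AND NOT NOT E))
= (B OR NOT E) AND NOT (NOT A AND NOT NOT E)
= (B OR NOT E) AND (A OR NOT E)
= B AND A OR NOT E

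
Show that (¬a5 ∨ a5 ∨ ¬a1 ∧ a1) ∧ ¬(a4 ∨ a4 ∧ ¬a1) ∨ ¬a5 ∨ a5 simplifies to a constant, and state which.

(¬a5 ∨ a5 ∨ ¬a1 ∧ a1) ∧ ¬(a4 ∨ a4 ∧ ¬a1) ∨ ¬a5 ∨ a5
= (¬a5 ∨ a5) ∧ ¬(a4 ∨ a4 ∧ ¬a1) ∨ ¬a5 ∨ a5   [complement / identity]
= (¬a5 ∨ a5) ∧ ¬a4 ∨ ¬a5 ∨ a5   [absorption]
= ¬a5 ∨ a5   [absorption]
= True   [complement]

True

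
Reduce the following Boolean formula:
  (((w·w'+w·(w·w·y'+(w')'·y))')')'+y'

w'+y'

(((w·w'+w·(w·w·y'+(w')'·y))')')'+y'
= (((w·w'+w·(w·y'+(w')'·y))')')'+y'   — idempotence
= (((w·w'+w·(w·y'+w·y))')')'+y'   — double negation
= (w·w'+w·(w·y'+w·y))'+y'   — double negation
= (w·w'+w·w)'+y'   — distribution
= w'+y'   — distribution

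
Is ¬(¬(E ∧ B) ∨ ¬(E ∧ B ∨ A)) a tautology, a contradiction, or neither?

neither

¬(¬(E ∧ B) ∨ ¬(E ∧ B ∨ A))
= E ∧ B ∧ (E ∧ B ∨ A)   [De Morgan]
= E ∧ B   [absorption]
This depends on B, E, so it is not a constant.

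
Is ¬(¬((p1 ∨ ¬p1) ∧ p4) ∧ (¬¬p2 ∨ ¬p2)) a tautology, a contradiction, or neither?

¬(¬((p1 ∨ ¬p1) ∧ p4) ∧ (¬¬p2 ∨ ¬p2))
= ¬(¬((p1 ∨ ¬p1) ∧ p4) ∧ (p2 ∨ ¬p2))
= ¬¬((p1 ∨ ¬p1) ∧ p4)
= ¬¬p4
= p4
This depends on p4, so it is not a constant.

neither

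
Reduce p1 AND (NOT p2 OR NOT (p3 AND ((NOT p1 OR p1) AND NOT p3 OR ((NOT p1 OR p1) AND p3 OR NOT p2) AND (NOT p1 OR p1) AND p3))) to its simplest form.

p1 AND (NOT p2 OR NOT p3)

p1 AND (NOT p2 OR NOT (p3 AND ((NOT p1 OR p1) AND NOT p3 OR ((NOT p1 OR p1) AND p3 OR NOT p2) AND (NOT p1 OR p1) AND p3)))
= p1 AND (NOT p2 OR NOT (p3 AND ((NOT p1 OR p1) AND NOT p3 OR (NOT p1 OR p1) AND p3)))   (absorption)
= p1 AND (NOT p2 OR NOT (p3 AND (NOT p1 OR p1)))   (distribution)
= p1 AND (NOT p2 OR NOT p3)   (complement / identity)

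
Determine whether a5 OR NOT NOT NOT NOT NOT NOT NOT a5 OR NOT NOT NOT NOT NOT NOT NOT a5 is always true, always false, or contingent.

a5 OR NOT NOT NOT NOT NOT NOT NOT a5 OR NOT NOT NOT NOT NOT NOT NOT a5
= a5 OR NOT NOT NOT NOT NOT NOT NOT a5   [idempotence]
= a5 OR NOT NOT NOT NOT NOT a5   [double negation]
= a5 OR NOT NOT NOT a5   [double negation]
= a5 OR NOT a5   [double negation]
= TRUE   [complement]

always true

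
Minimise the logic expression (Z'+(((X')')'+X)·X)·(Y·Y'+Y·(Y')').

(Z'+(((X')')'+X)·X)·(Y·Y'+Y·(Y')')
= (Z'+(((X')')'+X)·X)·(Y·Y'+Y·Y)   [double negation]
= (Z'+(X'+X)·X)·(Y·Y'+Y·Y)   [double negation]
= (Z'+(X'+X)·X)·Y   [distribution]
= (Z'+X)·Y   [complement / identity]

(Z'+X)·Y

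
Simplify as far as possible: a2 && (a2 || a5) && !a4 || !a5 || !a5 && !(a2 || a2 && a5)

a2 && (a2 || a5) && !a4 || !a5 || !a5 && !(a2 || a2 && a5)
= a2 && (a2 || a5) && !a4 || !a5 || !a5 && !a2   (absorption)
= a2 && (a2 || a5) && !a4 || !a5   (absorption)
= a2 && !a4 || !a5   (absorption)

a2 && !a4 || !a5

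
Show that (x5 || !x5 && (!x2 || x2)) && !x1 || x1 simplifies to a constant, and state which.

(x5 || !x5 && (!x2 || x2)) && !x1 || x1
= (x5 || !x5) && !x1 || x1
= !x1 || x1
= true

true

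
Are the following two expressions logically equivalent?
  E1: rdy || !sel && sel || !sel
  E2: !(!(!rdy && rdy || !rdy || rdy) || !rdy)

No

E1: rdy || !sel && sel || !sel
    = rdy || !sel   [complement / identity]
E2: !(!(!rdy && rdy || !rdy || rdy) || !rdy)
    = (!rdy && rdy || !rdy || rdy) && rdy   [De Morgan]
    = (!rdy || rdy) && rdy   [complement / identity]
    = rdy   [complement / identity]
These differ: at rdy=0, sel=0, E1 = 1 but E2 = 0.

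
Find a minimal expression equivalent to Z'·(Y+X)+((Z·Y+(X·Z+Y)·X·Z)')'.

Z'·(Y+X)+((Z·Y+(X·Z+Y)·X·Z)')'
= Z'·(Y+X)+((Z·Y+X·Z)')'   [absorption]
= Z'·(Y+X)+(((Y+X)·Z)')'   [distribution]
= Z'·(Y+X)+(Y+X)·Z   [double negation]
= Y+X   [distribution]

Y+X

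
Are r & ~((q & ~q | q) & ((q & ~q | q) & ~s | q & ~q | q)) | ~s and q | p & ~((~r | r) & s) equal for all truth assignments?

No

E1: r & ~((q & ~q | q) & ((q & ~q | q) & ~s | q & ~q | q)) | ~s
    = r & ~((q & ~q | q) & (q & ~q | q)) | ~s   — absorption
    = r & ~(q & q | q & ~q) | ~s   — distribution
    = r & ~q | ~s   — distribution
E2: q | p & ~((~r | r) & s)
    = q | p & ~s   — complement / identity
These differ: at p=0, q=1, r=0, s=1, E1 = 0 but E2 = 1.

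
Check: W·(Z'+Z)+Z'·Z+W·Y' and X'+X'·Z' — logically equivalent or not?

E1: W·(Z'+Z)+Z'·Z+W·Y'
    = W·(Z'+Z)+W·Y'   [complement / identity]
    = W+W·Y'   [complement / identity]
    = W   [absorption]
E2: X'+X'·Z'
    = X'   [absorption]
These differ: at W=0, X=0, Y=0, Z=1, E1 = 0 but E2 = 1.

No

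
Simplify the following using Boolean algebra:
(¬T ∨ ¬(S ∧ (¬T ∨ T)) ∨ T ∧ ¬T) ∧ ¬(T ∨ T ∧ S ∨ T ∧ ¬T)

(¬T ∨ ¬(S ∧ (¬T ∨ T)) ∨ T ∧ ¬T) ∧ ¬(T ∨ T ∧ S ∨ T ∧ ¬T)
= (¬T ∨ ¬(S ∧ (¬T ∨ T)) ∨ T ∧ ¬T) ∧ ¬(T ∨ T ∧ ¬T)   — absorption
= (¬T ∨ ¬S ∨ T ∧ ¬T) ∧ ¬(T ∨ T ∧ ¬T)   — complement / identity
= (¬T ∨ ¬S) ∧ ¬(T ∨ T ∧ ¬T)   — complement / identity
= (¬T ∨ ¬S) ∧ ¬T   — complement / identity
= ¬T   — absorption

¬T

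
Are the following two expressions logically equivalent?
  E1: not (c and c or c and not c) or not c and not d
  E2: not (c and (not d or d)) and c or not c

E1: not (c and c or c and not c) or not c and not d
    = not c or not c and not d   [distribution]
    = not c   [absorption]
E2: not (c and (not d or d)) and c or not c
    = not c and c or not c   [complement / identity]
    = not c   [complement / identity]
Both reduce to not c, so they are equivalent.

Yes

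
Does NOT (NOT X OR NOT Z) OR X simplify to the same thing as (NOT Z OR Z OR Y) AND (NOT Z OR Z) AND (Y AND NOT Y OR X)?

Yes

E1: NOT (NOT X OR NOT Z) OR X
    = X AND Z OR X   — De Morgan
    = X   — absorption
E2: (NOT Z OR Z OR Y) AND (NOT Z OR Z) AND (Y AND NOT Y OR X)
    = (NOT Z OR Z OR Y) AND (NOT Z OR Z) AND X   — complement / identity
    = (NOT Z OR Z) AND X   — absorption
    = X   — complement / identity
Both reduce to X, so they are equivalent.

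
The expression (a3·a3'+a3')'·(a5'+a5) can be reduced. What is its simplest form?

(a3·a3'+a3')'·(a5'+a5)
= (a3·a3'+a3')'   [complement / identity]
= (a3')'   [complement / identity]
= a3   [double negation]

a3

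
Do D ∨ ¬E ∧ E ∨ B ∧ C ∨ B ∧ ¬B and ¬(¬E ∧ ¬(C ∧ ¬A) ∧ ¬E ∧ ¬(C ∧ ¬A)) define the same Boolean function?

No

E1: D ∨ ¬E ∧ E ∨ B ∧ C ∨ B ∧ ¬B
    = D ∨ ¬E ∧ E ∨ B ∧ C   (complement / identity)
    = D ∨ B ∧ C   (complement / identity)
E2: ¬(¬E ∧ ¬(C ∧ ¬A) ∧ ¬E ∧ ¬(C ∧ ¬A))
    = ¬(¬E ∧ ¬(C ∧ ¬A))   (idempotence)
    = E ∨ C ∧ ¬A   (De Morgan)
These differ: at A=0, B=0, C=1, D=0, E=1, E1 = 0 but E2 = 1.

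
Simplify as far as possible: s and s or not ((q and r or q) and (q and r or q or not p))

s or not q

s and s or not ((q and r or q) and (q and r or q or not p))
= s or not ((q and r or q) and (q and r or q or not p))   [idempotence]
= s or not (q and r or q)   [absorption]
= s or not q   [absorption]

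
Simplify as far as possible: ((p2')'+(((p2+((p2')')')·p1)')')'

p2'·p1'

((p2')'+(((p2+((p2')')')·p1)')')'
= ((p2')'+(((p2+p2')·p1)')')'   — double negation
= ((p2')'+(p1')')'   — complement / identity
= p2'·p1'   — De Morgan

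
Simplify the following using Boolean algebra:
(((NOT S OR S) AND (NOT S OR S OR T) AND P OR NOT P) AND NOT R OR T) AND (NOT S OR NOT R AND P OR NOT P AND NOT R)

(((NOT S OR S) AND (NOT S OR S OR T) AND P OR NOT P) AND NOT R OR T) AND (NOT S OR NOT R AND P OR NOT P AND NOT R)
= (((NOT S OR S) AND P OR NOT P) AND NOT R OR T) AND (NOT S OR NOT R AND P OR NOT P AND NOT R)   [absorption]
= ((P OR NOT P) AND NOT R OR T) AND (NOT S OR NOT R AND P OR NOT P AND NOT R)   [complement / identity]
= ((P OR NOT P) AND NOT R OR T) AND (NOT S OR (P OR NOT P) AND NOT R)   [distribution]
= (P OR NOT P) AND NOT R OR T AND NOT S   [distribution]
= NOT R OR T AND NOT S   [complement / identity]

NOT R OR T AND NOT S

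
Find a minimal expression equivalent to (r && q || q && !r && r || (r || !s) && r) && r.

r

(r && q || q && !r && r || (r || !s) && r) && r
= (r && (q || q && !r) || (r || !s) && r) && r   — distribution
= (r && q || (r || !s) && r) && r   — absorption
= (r && q || r) && r   — absorption
= r && r   — absorption
= r   — idempotence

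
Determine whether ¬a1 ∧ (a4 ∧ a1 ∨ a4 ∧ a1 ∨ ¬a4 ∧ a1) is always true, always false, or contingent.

always false

¬a1 ∧ (a4 ∧ a1 ∨ a4 ∧ a1 ∨ ¬a4 ∧ a1)
= ¬a1 ∧ (a4 ∧ a1 ∨ ¬a4 ∧ a1)   [idempotence]
= ¬a1 ∧ a1   [distribution]
= False   [complement]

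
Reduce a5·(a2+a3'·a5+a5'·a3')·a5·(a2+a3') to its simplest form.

a5·(a2+a3')

a5·(a2+a3'·a5+a5'·a3')·a5·(a2+a3')
= a5·(a2+a3')·a5·(a2+a3')   — distribution
= a5·(a2+a3')   — idempotence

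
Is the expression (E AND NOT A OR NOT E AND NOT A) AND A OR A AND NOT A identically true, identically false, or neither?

identically false

(E AND NOT A OR NOT E AND NOT A) AND A OR A AND NOT A
= NOT A AND A OR A AND NOT A   — distribution
= A AND NOT A   — complement / identity
= FALSE   — complement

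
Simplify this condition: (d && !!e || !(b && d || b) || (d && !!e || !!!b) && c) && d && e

(d && !!e || !(b && d || b) || (d && !!e || !!!b) && c) && d && e
= (d && !!e || !b || (d && !!e || !!!b) && c) && d && e   — absorption
= (d && !!e || !b || (d && !!e || !b) && c) && d && e   — double negation
= (d && !!e || !b) && d && e   — absorption
= (d && e || !b) && d && e   — double negation
= d && e   — absorption

d && e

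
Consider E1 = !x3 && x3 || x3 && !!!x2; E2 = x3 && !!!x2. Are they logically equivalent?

Yes

E1: !x3 && x3 || x3 && !!!x2
    = x3 && !!!x2   — complement / identity
    = x3 && !x2   — double negation
E2: x3 && !!!x2
    = x3 && !x2   — double negation
Both reduce to x3 && !x2, so they are equivalent.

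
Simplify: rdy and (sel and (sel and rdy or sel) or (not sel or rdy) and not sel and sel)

rdy and (sel and (sel and rdy or sel) or (not sel or rdy) and not sel and sel)
= rdy and (sel and (sel and rdy or sel) or not sel and sel)   [absorption]
= rdy and (sel and sel or not sel and sel)   [absorption]
= rdy and sel   [distribution]

rdy and sel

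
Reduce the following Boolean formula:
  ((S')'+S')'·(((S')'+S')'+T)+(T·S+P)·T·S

T·S

((S')'+S')'·(((S')'+S')'+T)+(T·S+P)·T·S
= ((S')'+S')'+(T·S+P)·T·S   [absorption]
= S'·S+(T·S+P)·T·S   [De Morgan]
= S'·S+T·S   [absorption]
= T·S   [complement / identity]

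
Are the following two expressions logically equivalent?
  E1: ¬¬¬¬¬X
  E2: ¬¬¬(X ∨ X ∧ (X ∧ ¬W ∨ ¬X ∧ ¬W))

E1: ¬¬¬¬¬X
    = ¬¬¬X   (double negation)
    = ¬X   (double negation)
E2: ¬¬¬(X ∨ X ∧ (X ∧ ¬W ∨ ¬X ∧ ¬W))
    = ¬¬¬(X ∨ X ∧ ¬W)   (distribution)
    = ¬¬¬X   (absorption)
    = ¬X   (double negation)
Both reduce to ¬X, so they are equivalent.

Yes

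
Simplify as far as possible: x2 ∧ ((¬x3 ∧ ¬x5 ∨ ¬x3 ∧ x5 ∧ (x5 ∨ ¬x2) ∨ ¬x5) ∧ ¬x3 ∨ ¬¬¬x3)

x2 ∧ ¬x3

x2 ∧ ((¬x3 ∧ ¬x5 ∨ ¬x3 ∧ x5 ∧ (x5 ∨ ¬x2) ∨ ¬x5) ∧ ¬x3 ∨ ¬¬¬x3)
= x2 ∧ ((¬x3 ∧ ¬x5 ∨ ¬x3 ∧ x5 ∨ ¬x5) ∧ ¬x3 ∨ ¬¬¬x3)   [absorption]
= x2 ∧ ((¬x3 ∨ ¬x5) ∧ ¬x3 ∨ ¬¬¬x3)   [distribution]
= x2 ∧ (¬x3 ∨ ¬¬¬x3)   [absorption]
= x2 ∧ (¬x3 ∨ ¬x3)   [double negation]
= x2 ∧ ¬x3   [idempotence]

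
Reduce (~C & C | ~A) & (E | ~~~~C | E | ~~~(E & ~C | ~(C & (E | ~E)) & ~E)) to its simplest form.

(~C & C | ~A) & (E | ~~~~C | E | ~~~(E & ~C | ~(C & (E | ~E)) & ~E))
= (~C & C | ~A) & (E | ~~~~C | E | ~~~(E & ~C | ~C & ~E))
= (~C & C | ~A) & (E | ~~~~C | E | ~~~~C)
= (~C & C | ~A) & (E | ~~~~C)
= (~C & C | ~A) & (E | ~~C)
= (~C & C | ~A) & (E | C)
= ~A & (E | C)

~A & (E | C)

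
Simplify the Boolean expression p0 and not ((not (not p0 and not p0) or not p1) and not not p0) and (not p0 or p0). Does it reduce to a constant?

False

p0 and not ((not (not p0 and not p0) or not p1) and not not p0) and (not p0 or p0)
= p0 and not ((not not p0 or not p1) and not not p0) and (not p0 or p0)   — idempotence
= p0 and not not not p0 and (not p0 or p0)   — absorption
= p0 and not not not p0   — complement / identity
= p0 and not p0   — double negation
= False   — complement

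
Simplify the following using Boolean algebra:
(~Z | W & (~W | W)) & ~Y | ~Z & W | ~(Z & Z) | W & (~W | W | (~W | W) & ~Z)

(~Z | W & (~W | W)) & ~Y | ~Z & W | ~(Z & Z) | W & (~W | W | (~W | W) & ~Z)
= (~Z | W & (~W | W)) & ~Y | ~Z & W | ~Z | W & (~W | W | (~W | W) & ~Z)
= (~Z | W & (~W | W)) & ~Y | ~Z | W & (~W | W | (~W | W) & ~Z)
= (~Z | W & (~W | W)) & ~Y | ~Z | W & (~W | W)
= ~Z | W & (~W | W)
= ~Z | W

~Z | W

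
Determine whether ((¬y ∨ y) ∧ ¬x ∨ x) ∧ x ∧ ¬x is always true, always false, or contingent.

((¬y ∨ y) ∧ ¬x ∨ x) ∧ x ∧ ¬x
= (¬x ∨ x) ∧ x ∧ ¬x   — complement / identity
= x ∧ ¬x   — complement / identity
= False   — complement

always false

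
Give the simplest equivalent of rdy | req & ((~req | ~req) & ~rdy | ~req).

rdy

rdy | req & ((~req | ~req) & ~rdy | ~req)
= rdy | req & (~req & ~rdy | ~req)
= rdy | req & ~req
= rdy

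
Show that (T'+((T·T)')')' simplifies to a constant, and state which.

(T'+((T·T)')')'
= (T'+(T')')'   [idempotence]
= T·T'   [De Morgan]
= 0   [complement]

0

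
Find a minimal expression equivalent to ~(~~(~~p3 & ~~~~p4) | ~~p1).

~(~~(~~p3 & ~~~~p4) | ~~p1)
= ~(~~p3 & ~~~~p4) & ~p1
= (~p3 | ~~~p4) & ~p1
= (~p3 | ~p4) & ~p1

(~p3 | ~p4) & ~p1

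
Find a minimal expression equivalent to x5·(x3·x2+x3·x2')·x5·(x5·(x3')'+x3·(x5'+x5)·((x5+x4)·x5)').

x5·(x3·x2+x3·x2')·x5·(x5·(x3')'+x3·(x5'+x5)·((x5+x4)·x5)')
= x5·(x3·x2+x3·x2')·x5·(x5·(x3')'+x3·(x5'+x5)·x5')   [absorption]
= x5·(x3·x2+x3·x2')·x5·(x5·x3+x3·(x5'+x5)·x5')   [double negation]
= x5·x3·x5·(x5·x3+x3·(x5'+x5)·x5')   [distribution]
= x5·x3·x5·(x5·x3+x3·x5')   [complement / identity]
= x5·x3·x5·x3   [distribution]
= x5·x3   [idempotence]

x5·x3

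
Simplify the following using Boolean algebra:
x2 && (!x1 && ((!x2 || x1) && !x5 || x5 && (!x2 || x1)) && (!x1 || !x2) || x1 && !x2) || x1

x2 && (!x1 && ((!x2 || x1) && !x5 || x5 && (!x2 || x1)) && (!x1 || !x2) || x1 && !x2) || x1
= x2 && (!x1 && (!x2 || x1) && (!x1 || !x2) || x1 && !x2) || x1   — distribution
= x2 && (!x1 && (!x2 || x1 && !x1) || x1 && !x2) || x1   — distribution
= x2 && (!x1 && !x2 || x1 && !x2) || x1   — complement / identity
= x2 && !x2 || x1   — distribution
= x1   — complement / identity

x1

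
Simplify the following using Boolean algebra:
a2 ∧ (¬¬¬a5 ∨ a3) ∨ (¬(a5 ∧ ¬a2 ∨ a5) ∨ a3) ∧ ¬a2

a2 ∧ (¬¬¬a5 ∨ a3) ∨ (¬(a5 ∧ ¬a2 ∨ a5) ∨ a3) ∧ ¬a2
= a2 ∧ (¬a5 ∨ a3) ∨ (¬(a5 ∧ ¬a2 ∨ a5) ∨ a3) ∧ ¬a2
= a2 ∧ (¬a5 ∨ a3) ∨ (¬a5 ∨ a3) ∧ ¬a2
= ¬a5 ∨ a3

¬a5 ∨ a3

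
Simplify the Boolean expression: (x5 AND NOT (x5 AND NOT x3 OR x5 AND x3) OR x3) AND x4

(x5 AND NOT (x5 AND NOT x3 OR x5 AND x3) OR x3) AND x4
= (x5 AND NOT x5 OR x3) AND x4   (distribution)
= x3 AND x4   (complement / identity)

x3 AND x4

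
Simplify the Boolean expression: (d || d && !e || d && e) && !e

d && !e

(d || d && !e || d && e) && !e
= (d || d) && !e   — distribution
= d && !e   — idempotence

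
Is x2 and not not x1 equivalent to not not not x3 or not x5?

No

E1: x2 and not not x1
    = x2 and x1   [double negation]
E2: not not not x3 or not x5
    = not x3 or not x5   [double negation]
These differ: at x1=0, x2=0, x3=0, x5=0, E1 = 0 but E2 = 1.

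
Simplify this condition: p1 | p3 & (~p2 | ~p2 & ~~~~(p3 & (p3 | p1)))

p1 | p3 & (~p2 | ~p2 & ~~~~(p3 & (p3 | p1)))
= p1 | p3 & (~p2 | ~p2 & ~~(p3 & (p3 | p1)))   — double negation
= p1 | p3 & (~p2 | ~p2 & p3 & (p3 | p1))   — double negation
= p1 | p3 & (~p2 | ~p2 & p3)   — absorption
= p1 | p3 & ~p2   — absorption

p1 | p3 & ~p2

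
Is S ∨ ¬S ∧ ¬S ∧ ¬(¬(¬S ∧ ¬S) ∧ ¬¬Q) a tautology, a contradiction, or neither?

S ∨ ¬S ∧ ¬S ∧ ¬(¬(¬S ∧ ¬S) ∧ ¬¬Q)
= S ∨ ¬S ∧ ¬S ∧ (¬S ∧ ¬S ∨ ¬Q)
= S ∨ ¬S ∧ ¬S
= S ∨ ¬S
= True

tautology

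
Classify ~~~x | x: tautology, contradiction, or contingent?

tautology

~~~x | x
= ~x | x   [double negation]
= 1   [complement]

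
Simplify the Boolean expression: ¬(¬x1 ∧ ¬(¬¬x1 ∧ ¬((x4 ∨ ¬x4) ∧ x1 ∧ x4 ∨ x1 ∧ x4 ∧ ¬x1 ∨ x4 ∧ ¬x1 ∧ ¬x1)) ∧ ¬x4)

x1 ∨ x4

¬(¬x1 ∧ ¬(¬¬x1 ∧ ¬((x4 ∨ ¬x4) ∧ x1 ∧ x4 ∨ x1 ∧ x4 ∧ ¬x1 ∨ x4 ∧ ¬x1 ∧ ¬x1)) ∧ ¬x4)
= ¬(¬x1 ∧ ¬(¬¬x1 ∧ ¬((x4 ∨ ¬x4) ∧ x1 ∧ x4 ∨ x4 ∧ ¬x1)) ∧ ¬x4)   [distribution]
= ¬(¬x1 ∧ ¬(¬¬x1 ∧ ¬(x1 ∧ x4 ∨ x4 ∧ ¬x1)) ∧ ¬x4)   [complement / identity]
= ¬(¬x1 ∧ ¬(¬¬x1 ∧ ¬x4) ∧ ¬x4)   [distribution]
= ¬(¬x1 ∧ (¬x1 ∨ x4) ∧ ¬x4)   [De Morgan]
= ¬(¬x1 ∧ ¬x4)   [absorption]
= x1 ∨ x4   [De Morgan]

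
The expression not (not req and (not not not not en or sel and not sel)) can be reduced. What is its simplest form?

not (not req and (not not not not en or sel and not sel))
= not (not req and not not not not en)   — complement / identity
= not (not req and not not en)   — double negation
= req or not en   — De Morgan

req or not en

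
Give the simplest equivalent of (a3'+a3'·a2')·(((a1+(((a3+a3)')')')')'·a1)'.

(a3'+a3'·a2')·(((a1+(((a3+a3)')')')')'·a1)'
= (a3'+a3'·a2')·(((a1+(a3+a3)')')'·a1)'   [double negation]
= (a3'+a3'·a2')·((a1+(a3+a3)')·a1)'   [double negation]
= a3'·((a1+(a3+a3)')·a1)'   [absorption]
= a3'·((a1+a3')·a1)'   [idempotence]
= a3'·a1'   [absorption]

a3'·a1'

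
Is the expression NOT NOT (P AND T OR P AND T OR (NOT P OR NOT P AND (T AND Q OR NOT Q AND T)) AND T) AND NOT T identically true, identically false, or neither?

identically false

NOT NOT (P AND T OR P AND T OR (NOT P OR NOT P AND (T AND Q OR NOT Q AND T)) AND T) AND NOT T
= (P AND T OR P AND T OR (NOT P OR NOT P AND (T AND Q OR NOT Q AND T)) AND T) AND NOT T   (double negation)
= (P AND T OR P AND T OR (NOT P OR NOT P AND T) AND T) AND NOT T   (distribution)
= (P AND T OR (NOT P OR NOT P AND T) AND T) AND NOT T   (idempotence)
= (P AND T OR NOT P AND T) AND NOT T   (absorption)
= T AND NOT T   (distribution)
= FALSE   (complement)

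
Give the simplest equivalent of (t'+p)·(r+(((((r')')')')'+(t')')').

(t'+p)·(r+(((((r')')')')'+(t')')')
= (t'+p)·(r+(((r')')'+(t')')')   — double negation
= (t'+p)·(r+(r')'·t')   — De Morgan
= (t'+p)·(r+r·t')   — double negation
= (t'+p)·r   — absorption

(t'+p)·r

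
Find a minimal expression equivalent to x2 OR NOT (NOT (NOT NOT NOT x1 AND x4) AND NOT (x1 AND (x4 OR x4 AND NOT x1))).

x2 OR x4

x2 OR NOT (NOT (NOT NOT NOT x1 AND x4) AND NOT (x1 AND (x4 OR x4 AND NOT x1)))
= x2 OR NOT (NOT (NOT NOT NOT x1 AND x4) AND NOT (x1 AND x4))   — absorption
= x2 OR NOT (NOT (NOT x1 AND x4) AND NOT (x1 AND x4))   — double negation
= x2 OR NOT x1 AND x4 OR x1 AND x4   — De Morgan
= x2 OR x4   — distribution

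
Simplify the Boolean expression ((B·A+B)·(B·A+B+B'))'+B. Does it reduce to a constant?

((B·A+B)·(B·A+B+B'))'+B
= (B·A+B)'+B   (absorption)
= B'+B   (absorption)
= 1   (complement)

1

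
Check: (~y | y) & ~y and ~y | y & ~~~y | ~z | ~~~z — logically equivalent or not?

No

E1: (~y | y) & ~y
    = ~y   (complement / identity)
E2: ~y | y & ~~~y | ~z | ~~~z
    = ~y | y & ~y | ~z | ~~~z   (double negation)
    = ~y | y & ~y | ~z | ~z   (double negation)
    = ~y | y & ~y | ~z   (idempotence)
    = ~y | ~z   (complement / identity)
These differ: at y=1, z=0, E1 = 0 but E2 = 1.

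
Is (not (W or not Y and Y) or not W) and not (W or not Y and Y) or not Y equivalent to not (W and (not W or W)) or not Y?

Yes

E1: (not (W or not Y and Y) or not W) and not (W or not Y and Y) or not Y
    = not (W or not Y and Y) or not Y
    = not W or not Y
E2: not (W and (not W or W)) or not Y
    = not W or not Y
Both reduce to not W or not Y, so they are equivalent.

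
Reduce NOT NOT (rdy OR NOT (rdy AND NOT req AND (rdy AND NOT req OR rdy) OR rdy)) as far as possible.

NOT NOT (rdy OR NOT (rdy AND NOT req AND (rdy AND NOT req OR rdy) OR rdy))
= NOT NOT (rdy OR NOT (rdy AND NOT req OR rdy))
= rdy OR NOT (rdy AND NOT req OR rdy)
= rdy OR NOT rdy
= TRUE

TRUE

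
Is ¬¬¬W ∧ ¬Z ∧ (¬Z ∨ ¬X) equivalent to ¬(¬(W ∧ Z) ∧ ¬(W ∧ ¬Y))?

No

E1: ¬¬¬W ∧ ¬Z ∧ (¬Z ∨ ¬X)
    = ¬¬¬W ∧ ¬Z   (absorption)
    = ¬W ∧ ¬Z   (double negation)
E2: ¬(¬(W ∧ Z) ∧ ¬(W ∧ ¬Y))
    = W ∧ Z ∨ W ∧ ¬Y   (De Morgan)
    = W ∧ (Z ∨ ¬Y)   (distribution)
These differ: at W=1, X=0, Y=0, Z=0, E1 = 0 but E2 = 1.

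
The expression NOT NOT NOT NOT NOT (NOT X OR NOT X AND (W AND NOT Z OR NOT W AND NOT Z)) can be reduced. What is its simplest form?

X

NOT NOT NOT NOT NOT (NOT X OR NOT X AND (W AND NOT Z OR NOT W AND NOT Z))
= NOT NOT NOT NOT NOT (NOT X OR NOT X AND NOT Z)
= NOT NOT NOT NOT NOT NOT X
= NOT NOT NOT NOT X
= NOT NOT X
= X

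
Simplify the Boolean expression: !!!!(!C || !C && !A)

!C

!!!!(!C || !C && !A)
= !!!!!C   — absorption
= !!!C   — double negation
= !C   — double negation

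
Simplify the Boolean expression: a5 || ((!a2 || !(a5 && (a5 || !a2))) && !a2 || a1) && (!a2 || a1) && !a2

a5 || !a2

a5 || ((!a2 || !(a5 && (a5 || !a2))) && !a2 || a1) && (!a2 || a1) && !a2
= a5 || ((!a2 || !(a5 && (a5 || !a2))) && !a2 || a1) && !a2   (absorption)
= a5 || ((!a2 || !a5) && !a2 || a1) && !a2   (absorption)
= a5 || (!a2 || a1) && !a2   (absorption)
= a5 || !a2   (absorption)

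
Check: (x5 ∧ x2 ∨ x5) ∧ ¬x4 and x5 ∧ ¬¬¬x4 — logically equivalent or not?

E1: (x5 ∧ x2 ∨ x5) ∧ ¬x4
    = x5 ∧ ¬x4   (absorption)
E2: x5 ∧ ¬¬¬x4
    = x5 ∧ ¬x4   (double negation)
Both reduce to x5 ∧ ¬x4, so they are equivalent.

Yes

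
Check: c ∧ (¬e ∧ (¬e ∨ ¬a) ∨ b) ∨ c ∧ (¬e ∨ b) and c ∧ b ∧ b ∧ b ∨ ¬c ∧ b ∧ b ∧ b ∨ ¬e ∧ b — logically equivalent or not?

No

E1: c ∧ (¬e ∧ (¬e ∨ ¬a) ∨ b) ∨ c ∧ (¬e ∨ b)
    = c ∧ (¬e ∨ b) ∨ c ∧ (¬e ∨ b)   (absorption)
    = c ∧ (¬e ∨ b)   (idempotence)
E2: c ∧ b ∧ b ∧ b ∨ ¬c ∧ b ∧ b ∧ b ∨ ¬e ∧ b
    = b ∧ b ∧ b ∨ ¬e ∧ b   (distribution)
    = (b ∧ b ∨ ¬e) ∧ b   (distribution)
    = (b ∨ ¬e) ∧ b   (idempotence)
    = b   (absorption)
These differ: at a=0, b=1, c=0, e=0, E1 = 0 but E2 = 1.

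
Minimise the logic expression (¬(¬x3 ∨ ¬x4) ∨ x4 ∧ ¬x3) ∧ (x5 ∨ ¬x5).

x4

(¬(¬x3 ∨ ¬x4) ∨ x4 ∧ ¬x3) ∧ (x5 ∨ ¬x5)
= ¬(¬x3 ∨ ¬x4) ∨ x4 ∧ ¬x3   [complement / identity]
= x3 ∧ x4 ∨ x4 ∧ ¬x3   [De Morgan]
= x4   [distribution]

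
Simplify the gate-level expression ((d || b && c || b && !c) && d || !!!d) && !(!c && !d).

c || d

((d || b && c || b && !c) && d || !!!d) && !(!c && !d)
= ((d || b) && d || !!!d) && !(!c && !d)   — distribution
= ((d || b) && d || !!!d) && (c || d)   — De Morgan
= (d || !!!d) && (c || d)   — absorption
= (d || !d) && (c || d)   — double negation
= c || d   — complement / identity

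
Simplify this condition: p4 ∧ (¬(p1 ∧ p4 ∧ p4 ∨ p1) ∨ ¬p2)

p4 ∧ (¬(p1 ∧ p4 ∧ p4 ∨ p1) ∨ ¬p2)
= p4 ∧ (¬(p1 ∧ p4 ∨ p1) ∨ ¬p2)   — idempotence
= p4 ∧ (¬p1 ∨ ¬p2)   — absorption

p4 ∧ (¬p1 ∨ ¬p2)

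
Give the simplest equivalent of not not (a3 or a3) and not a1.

a3 and not a1

not not (a3 or a3) and not a1
= (a3 or a3) and not a1   (double negation)
= a3 and not a1   (idempotence)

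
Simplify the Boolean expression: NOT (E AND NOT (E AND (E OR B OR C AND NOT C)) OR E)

NOT (E AND NOT (E AND (E OR B OR C AND NOT C)) OR E)
= NOT (E AND NOT (E AND (E OR B)) OR E)   (complement / identity)
= NOT (E AND NOT E OR E)   (absorption)
= NOT E   (complement / identity)

NOT E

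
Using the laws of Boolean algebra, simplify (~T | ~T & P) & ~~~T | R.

~T | R

(~T | ~T & P) & ~~~T | R
= ~T & ~~~T | R
= ~T & ~T | R
= ~T | R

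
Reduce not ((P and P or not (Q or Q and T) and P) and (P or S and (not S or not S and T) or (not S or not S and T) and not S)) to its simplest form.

not P

not ((P and P or not (Q or Q and T) and P) and (P or S and (not S or not S and T) or (not S or not S and T) and not S))
= not ((P and P or not (Q or Q and T) and P) and (P or not S or not S and T))
= not ((P and P or not (Q or Q and T) and P) and (P or not S))
= not ((P or not (Q or Q and T)) and P and (P or not S))
= not ((P or not Q) and P and (P or not S))
= not (P and (P or not S))
= not P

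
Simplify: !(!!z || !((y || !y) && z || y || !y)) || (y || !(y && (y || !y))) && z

!(!!z || !((y || !y) && z || y || !y)) || (y || !(y && (y || !y))) && z
= !(!!z || !(y || !y)) || (y || !(y && (y || !y))) && z
= !z && (y || !y) || (y || !(y && (y || !y))) && z
= !z && (y || !y) || (y || !y) && z
= y || !y
= true

true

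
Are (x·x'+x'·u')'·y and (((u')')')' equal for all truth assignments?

E1: (x·x'+x'·u')'·y
    = (x'·u')'·y
    = (x+u)·y
E2: (((u')')')'
    = (u')'
    = u
These differ: at u=1, x=1, y=0, E1 = 0 but E2 = 1.

No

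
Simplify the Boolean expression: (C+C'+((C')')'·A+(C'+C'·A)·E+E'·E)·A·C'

A·C'

(C+C'+((C')')'·A+(C'+C'·A)·E+E'·E)·A·C'
= (C+C'+C'·A+(C'+C'·A)·E+E'·E)·A·C'   (double negation)
= (C+C'+C'·A+E'·E)·A·C'   (absorption)
= (C+C'+C'·A)·A·C'   (complement / identity)
= (C+C')·A·C'   (absorption)
= A·C'   (complement / identity)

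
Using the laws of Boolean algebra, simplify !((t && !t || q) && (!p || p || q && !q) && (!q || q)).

!q

!((t && !t || q) && (!p || p || q && !q) && (!q || q))
= !((t && !t || q) && (!p || p) && (!q || q))   — complement / identity
= !((t && !t || q) && (!p || p))   — complement / identity
= !(t && !t || q)   — complement / identity
= !q   — complement / identity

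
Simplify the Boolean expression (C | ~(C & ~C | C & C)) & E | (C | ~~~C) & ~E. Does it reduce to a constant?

(C | ~(C & ~C | C & C)) & E | (C | ~~~C) & ~E
= (C | ~(C & ~C | C & C)) & E | (C | ~C) & ~E   — double negation
= (C | ~C) & E | (C | ~C) & ~E   — distribution
= C | ~C   — distribution
= 1   — complement

1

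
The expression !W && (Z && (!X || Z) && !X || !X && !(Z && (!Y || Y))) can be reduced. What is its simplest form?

!W && (Z && (!X || Z) && !X || !X && !(Z && (!Y || Y)))
= !W && (Z && !X || !X && !(Z && (!Y || Y)))   — absorption
= !W && (Z && !X || !X && !Z)   — complement / identity
= !W && !X   — distribution

!W && !X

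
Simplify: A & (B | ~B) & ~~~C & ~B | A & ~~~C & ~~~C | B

A & ~C | B

A & (B | ~B) & ~~~C & ~B | A & ~~~C & ~~~C | B
= A & (B | ~B) & ~~~C & ~B | A & ~~~C | B   [idempotence]
= A & ~~~C & ~B | A & ~~~C | B   [complement / identity]
= A & ~~~C | B   [absorption]
= A & ~C | B   [double negation]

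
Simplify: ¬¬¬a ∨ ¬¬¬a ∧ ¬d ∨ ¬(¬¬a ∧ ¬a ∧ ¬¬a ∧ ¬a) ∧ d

¬¬¬a ∨ ¬¬¬a ∧ ¬d ∨ ¬(¬¬a ∧ ¬a ∧ ¬¬a ∧ ¬a) ∧ d
= ¬¬¬a ∨ ¬¬¬a ∧ ¬d ∨ ¬(¬¬a ∧ ¬a) ∧ d   (idempotence)
= ¬¬¬a ∨ ¬(¬¬a ∧ ¬a) ∧ d   (absorption)
= ¬¬¬a ∨ (¬a ∨ a) ∧ d   (De Morgan)
= ¬¬¬a ∨ d   (complement / identity)
= ¬a ∨ d   (double negation)

¬a ∨ d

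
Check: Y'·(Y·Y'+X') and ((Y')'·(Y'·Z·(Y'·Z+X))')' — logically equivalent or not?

E1: Y'·(Y·Y'+X')
    = Y'·X'   [complement / identity]
E2: ((Y')'·(Y'·Z·(Y'·Z+X))')'
    = ((Y')'·(Y'·Z)')'   [absorption]
    = Y'+Y'·Z   [De Morgan]
    = Y'   [absorption]
These differ: at X=1, Y=0, Z=1, E1 = 0 but E2 = 1.

No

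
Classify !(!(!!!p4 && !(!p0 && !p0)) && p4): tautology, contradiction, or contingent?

contingent

!(!(!!!p4 && !(!p0 && !p0)) && p4)
= !(!(!p4 && !(!p0 && !p0)) && p4)   [double negation]
= !((p4 || !p0 && !p0) && p4)   [De Morgan]
= !((p4 || !p0) && p4)   [idempotence]
= !p4   [absorption]
This depends on p4, so it is not a constant.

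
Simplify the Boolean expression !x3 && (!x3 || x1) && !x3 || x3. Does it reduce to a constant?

!x3 && (!x3 || x1) && !x3 || x3
= !x3 && !x3 || x3
= !x3 || x3
= true

true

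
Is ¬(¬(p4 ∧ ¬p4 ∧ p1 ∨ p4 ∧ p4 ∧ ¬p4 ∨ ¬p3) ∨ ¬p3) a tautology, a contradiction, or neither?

contradiction

¬(¬(p4 ∧ ¬p4 ∧ p1 ∨ p4 ∧ p4 ∧ ¬p4 ∨ ¬p3) ∨ ¬p3)
= (p4 ∧ ¬p4 ∧ p1 ∨ p4 ∧ p4 ∧ ¬p4 ∨ ¬p3) ∧ p3   [De Morgan]
= (p4 ∧ ¬p4 ∧ p1 ∨ p4 ∧ ¬p4 ∨ ¬p3) ∧ p3   [idempotence]
= (p4 ∧ ¬p4 ∨ ¬p3) ∧ p3   [absorption]
= ¬p3 ∧ p3   [complement / identity]
= False   [complement]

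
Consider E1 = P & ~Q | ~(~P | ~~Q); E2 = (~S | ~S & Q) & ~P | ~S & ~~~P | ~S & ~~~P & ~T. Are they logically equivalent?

E1: P & ~Q | ~(~P | ~~Q)
    = P & ~Q | P & ~Q
    = P & ~Q
E2: (~S | ~S & Q) & ~P | ~S & ~~~P | ~S & ~~~P & ~T
    = ~S & ~P | ~S & ~~~P | ~S & ~~~P & ~T
    = ~S & ~P | ~S & ~~~P
    = ~S & ~P | ~S & ~P
    = ~S & ~P
These differ: at P=1, Q=0, S=0, T=0, E1 = 1 but E2 = 0.

No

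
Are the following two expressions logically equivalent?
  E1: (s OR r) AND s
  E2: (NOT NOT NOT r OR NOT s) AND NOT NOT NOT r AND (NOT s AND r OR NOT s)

E1: (s OR r) AND s
    = s   — absorption
E2: (NOT NOT NOT r OR NOT s) AND NOT NOT NOT r AND (NOT s AND r OR NOT s)
    = (NOT NOT NOT r OR NOT s) AND NOT NOT NOT r AND NOT s   — absorption
    = NOT NOT NOT r AND NOT s   — absorption
    = NOT r AND NOT s   — double negation
These differ: at r=0, s=1, E1 = 1 but E2 = 0.

No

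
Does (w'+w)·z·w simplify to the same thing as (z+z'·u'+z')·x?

E1: (w'+w)·z·w
    = z·w   [complement / identity]
E2: (z+z'·u'+z')·x
    = (z+z')·x   [absorption]
    = x   [complement / identity]
These differ: at u=0, w=0, x=1, z=0, E1 = 0 but E2 = 1.

No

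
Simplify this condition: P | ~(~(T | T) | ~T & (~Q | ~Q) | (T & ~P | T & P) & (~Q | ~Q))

P | T & Q

P | ~(~(T | T) | ~T & (~Q | ~Q) | (T & ~P | T & P) & (~Q | ~Q))
= P | ~(~(T | T) | ~T & (~Q | ~Q) | T & (~Q | ~Q))
= P | ~(~(T | T) | ~Q | ~Q)
= P | ~(~(T | T) | ~Q)
= P | (T | T) & Q
= P | T & Q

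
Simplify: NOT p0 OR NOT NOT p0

NOT p0 OR NOT NOT p0
= NOT p0 OR p0   — double negation
= TRUE   — complement

TRUE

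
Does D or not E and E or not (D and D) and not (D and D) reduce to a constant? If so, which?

yes, True

D or not E and E or not (D and D) and not (D and D)
= D or not E and E or not (D and D)   (idempotence)
= D or not E and E or not D   (idempotence)
= D or not D   (complement / identity)
= True   (complement)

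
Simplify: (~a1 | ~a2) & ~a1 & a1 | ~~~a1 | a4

(~a1 | ~a2) & ~a1 & a1 | ~~~a1 | a4
= ~a1 & a1 | ~~~a1 | a4   [absorption]
= ~~~a1 | a4   [complement / identity]
= ~a1 | a4   [double negation]

~a1 | a4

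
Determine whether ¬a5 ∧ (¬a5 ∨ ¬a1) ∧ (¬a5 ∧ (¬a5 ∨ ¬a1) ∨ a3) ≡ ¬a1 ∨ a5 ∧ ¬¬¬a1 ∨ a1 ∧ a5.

No

E1: ¬a5 ∧ (¬a5 ∨ ¬a1) ∧ (¬a5 ∧ (¬a5 ∨ ¬a1) ∨ a3)
    = ¬a5 ∧ (¬a5 ∨ ¬a1)   [absorption]
    = ¬a5   [absorption]
E2: ¬a1 ∨ a5 ∧ ¬¬¬a1 ∨ a1 ∧ a5
    = ¬a1 ∨ a5 ∧ ¬a1 ∨ a1 ∧ a5   [double negation]
    = ¬a1 ∨ a5   [distribution]
These differ: at a1=1, a3=0, a5=0, E1 = 1 but E2 = 0.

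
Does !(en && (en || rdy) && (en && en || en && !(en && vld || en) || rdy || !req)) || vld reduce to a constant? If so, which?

no

!(en && (en || rdy) && (en && en || en && !(en && vld || en) || rdy || !req)) || vld
= !(en && (en || rdy) && (en && en || en && !en || rdy || !req)) || vld
= !(en && (en || rdy) && (en || rdy || !req)) || vld
= !(en && (en || rdy)) || vld
= !en || vld
This depends on en, vld, so it is not a constant.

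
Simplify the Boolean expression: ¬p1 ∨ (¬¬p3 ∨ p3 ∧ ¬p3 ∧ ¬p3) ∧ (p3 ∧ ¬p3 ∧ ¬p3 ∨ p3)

¬p1 ∨ p3

¬p1 ∨ (¬¬p3 ∨ p3 ∧ ¬p3 ∧ ¬p3) ∧ (p3 ∧ ¬p3 ∧ ¬p3 ∨ p3)
= ¬p1 ∨ ¬¬p3 ∧ p3 ∨ p3 ∧ ¬p3 ∧ ¬p3   (distribution)
= ¬p1 ∨ ¬¬p3 ∧ p3 ∨ p3 ∧ ¬p3   (idempotence)
= ¬p1 ∨ p3 ∧ p3 ∨ p3 ∧ ¬p3   (double negation)
= ¬p1 ∨ p3   (distribution)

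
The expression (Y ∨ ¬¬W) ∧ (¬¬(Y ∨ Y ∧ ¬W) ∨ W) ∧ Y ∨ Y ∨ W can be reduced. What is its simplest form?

(Y ∨ ¬¬W) ∧ (¬¬(Y ∨ Y ∧ ¬W) ∨ W) ∧ Y ∨ Y ∨ W
= (Y ∨ ¬¬W) ∧ (Y ∨ Y ∧ ¬W ∨ W) ∧ Y ∨ Y ∨ W   — double negation
= (Y ∨ ¬¬W) ∧ (Y ∨ W) ∧ Y ∨ Y ∨ W   — absorption
= (Y ∨ ¬¬W) ∧ Y ∨ Y ∨ W   — absorption
= (Y ∨ W) ∧ Y ∨ Y ∨ W   — double negation
= Y ∨ W   — absorption

Y ∨ W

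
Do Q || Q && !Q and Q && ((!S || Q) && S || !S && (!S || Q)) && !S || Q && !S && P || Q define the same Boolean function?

E1: Q || Q && !Q
    = Q   [complement / identity]
E2: Q && ((!S || Q) && S || !S && (!S || Q)) && !S || Q && !S && P || Q
    = Q && (!S || Q) && !S || Q && !S && P || Q   [distribution]
    = Q && !S || Q && !S && P || Q   [absorption]
    = Q && !S || Q   [absorption]
    = Q   [absorption]
Both reduce to Q, so they are equivalent.

Yes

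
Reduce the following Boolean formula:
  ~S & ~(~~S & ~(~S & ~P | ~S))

~S

~S & ~(~~S & ~(~S & ~P | ~S))
= ~S & ~(~~S & ~~S)   — absorption
= ~S & ~~~S   — idempotence
= ~S & ~S   — double negation
= ~S   — idempotence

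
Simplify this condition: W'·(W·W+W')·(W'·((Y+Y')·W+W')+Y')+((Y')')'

W'+Y'

W'·(W·W+W')·(W'·((Y+Y')·W+W')+Y')+((Y')')'
= W'·(W·W+W')·(W'·(W+W')+Y')+((Y')')'   (complement / identity)
= W'·(W+W')·(W'·(W+W')+Y')+((Y')')'   (idempotence)
= W'·(W+W')+((Y')')'   (absorption)
= W'+((Y')')'   (complement / identity)
= W'+Y'   (double negation)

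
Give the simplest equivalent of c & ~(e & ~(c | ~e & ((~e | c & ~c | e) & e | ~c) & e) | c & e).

c & ~e

c & ~(e & ~(c | ~e & ((~e | c & ~c | e) & e | ~c) & e) | c & e)
= c & ~(e & ~(c | ~e & ((~e | e) & e | ~c) & e) | c & e)   — complement / identity
= c & ~(e & ~(c | ~e & (e | ~c) & e) | c & e)   — complement / identity
= c & ~(e & ~(c | ~e & e) | c & e)   — absorption
= c & ~(e & ~c | c & e)   — complement / identity
= c & ~e   — distribution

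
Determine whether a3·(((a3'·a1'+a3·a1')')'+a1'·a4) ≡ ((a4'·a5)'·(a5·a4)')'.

No

E1: a3·(((a3'·a1'+a3·a1')')'+a1'·a4)
    = a3·(((a1')')'+a1'·a4)   [distribution]
    = a3·(a1'+a1'·a4)   [double negation]
    = a3·a1'   [absorption]
E2: ((a4'·a5)'·(a5·a4)')'
    = a4'·a5+a5·a4   [De Morgan]
    = a5   [distribution]
These differ: at a1=0, a3=0, a4=1, a5=1, E1 = 0 but E2 = 1.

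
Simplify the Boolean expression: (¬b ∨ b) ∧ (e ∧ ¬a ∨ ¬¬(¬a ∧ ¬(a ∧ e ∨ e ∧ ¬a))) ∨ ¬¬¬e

¬a ∨ ¬e

(¬b ∨ b) ∧ (e ∧ ¬a ∨ ¬¬(¬a ∧ ¬(a ∧ e ∨ e ∧ ¬a))) ∨ ¬¬¬e
= (¬b ∨ b) ∧ (e ∧ ¬a ∨ ¬¬(¬a ∧ ¬(a ∧ e ∨ e ∧ ¬a))) ∨ ¬e   [double negation]
= (¬b ∨ b) ∧ (e ∧ ¬a ∨ ¬¬(¬a ∧ ¬e)) ∨ ¬e   [distribution]
= e ∧ ¬a ∨ ¬¬(¬a ∧ ¬e) ∨ ¬e   [complement / identity]
= e ∧ ¬a ∨ ¬a ∧ ¬e ∨ ¬e   [double negation]
= ¬a ∨ ¬e   [distribution]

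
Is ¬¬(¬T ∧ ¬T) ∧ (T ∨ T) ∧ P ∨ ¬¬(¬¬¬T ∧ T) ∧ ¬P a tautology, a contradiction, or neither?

contradiction

¬¬(¬T ∧ ¬T) ∧ (T ∨ T) ∧ P ∨ ¬¬(¬¬¬T ∧ T) ∧ ¬P
= ¬¬¬T ∧ (T ∨ T) ∧ P ∨ ¬¬(¬¬¬T ∧ T) ∧ ¬P   (idempotence)
= ¬¬¬T ∧ (T ∨ T) ∧ P ∨ ¬¬¬T ∧ T ∧ ¬P   (double negation)
= ¬¬¬T ∧ T ∧ P ∨ ¬¬¬T ∧ T ∧ ¬P   (idempotence)
= ¬¬¬T ∧ T   (distribution)
= ¬T ∧ T   (double negation)
= False   (complement)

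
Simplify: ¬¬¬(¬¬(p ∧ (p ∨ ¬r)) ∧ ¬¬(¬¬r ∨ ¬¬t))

¬p ∨ ¬r ∧ ¬t

¬¬¬(¬¬(p ∧ (p ∨ ¬r)) ∧ ¬¬(¬¬r ∨ ¬¬t))
= ¬(¬¬(p ∧ (p ∨ ¬r)) ∧ ¬¬(¬¬r ∨ ¬¬t))   — double negation
= ¬(¬¬p ∧ ¬¬(¬¬r ∨ ¬¬t))   — absorption
= ¬(¬¬p ∧ ¬(¬r ∧ ¬t))   — De Morgan
= ¬p ∨ ¬r ∧ ¬t   — De Morgan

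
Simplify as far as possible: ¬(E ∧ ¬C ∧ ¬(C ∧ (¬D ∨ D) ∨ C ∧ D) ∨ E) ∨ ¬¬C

¬E ∨ C

¬(E ∧ ¬C ∧ ¬(C ∧ (¬D ∨ D) ∨ C ∧ D) ∨ E) ∨ ¬¬C
= ¬(E ∧ ¬C ∧ ¬(C ∨ C ∧ D) ∨ E) ∨ ¬¬C   — complement / identity
= ¬(E ∧ ¬C ∧ ¬(C ∨ C ∧ D) ∨ E) ∨ C   — double negation
= ¬(E ∧ ¬C ∧ ¬C ∨ E) ∨ C   — absorption
= ¬(E ∧ ¬C ∨ E) ∨ C   — idempotence
= ¬E ∨ C   — absorption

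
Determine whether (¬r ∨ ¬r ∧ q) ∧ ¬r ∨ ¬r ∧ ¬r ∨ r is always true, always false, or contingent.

(¬r ∨ ¬r ∧ q) ∧ ¬r ∨ ¬r ∧ ¬r ∨ r
= ¬r ∧ ¬r ∨ ¬r ∧ ¬r ∨ r   (absorption)
= ¬r ∧ ¬r ∨ r   (idempotence)
= ¬r ∨ r   (idempotence)
= True   (complement)

always true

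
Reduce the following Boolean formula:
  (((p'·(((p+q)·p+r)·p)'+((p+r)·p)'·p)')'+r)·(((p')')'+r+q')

(((p'·(((p+q)·p+r)·p)'+((p+r)·p)'·p)')'+r)·(((p')')'+r+q')
= (((p'·((p+r)·p)'+((p+r)·p)'·p)')'+r)·(((p')')'+r+q')   (absorption)
= (((((p+r)·p)')')'+r)·(((p')')'+r+q')   (distribution)
= (((p')')'+r)·(((p')')'+r+q')   (absorption)
= ((p')')'+r   (absorption)
= p'+r   (double negation)

p'+r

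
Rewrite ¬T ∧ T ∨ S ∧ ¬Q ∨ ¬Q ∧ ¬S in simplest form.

¬T ∧ T ∨ S ∧ ¬Q ∨ ¬Q ∧ ¬S
= S ∧ ¬Q ∨ ¬Q ∧ ¬S
= ¬Q

¬Q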